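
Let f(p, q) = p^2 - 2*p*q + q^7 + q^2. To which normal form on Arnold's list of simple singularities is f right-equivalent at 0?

A_6

The Hessian of f at 0 has rank 1. Corank 1: A-series; mu = 6 gives A_6.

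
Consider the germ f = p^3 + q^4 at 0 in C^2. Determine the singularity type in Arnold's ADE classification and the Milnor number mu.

Type E_6, Milnor number mu = 6.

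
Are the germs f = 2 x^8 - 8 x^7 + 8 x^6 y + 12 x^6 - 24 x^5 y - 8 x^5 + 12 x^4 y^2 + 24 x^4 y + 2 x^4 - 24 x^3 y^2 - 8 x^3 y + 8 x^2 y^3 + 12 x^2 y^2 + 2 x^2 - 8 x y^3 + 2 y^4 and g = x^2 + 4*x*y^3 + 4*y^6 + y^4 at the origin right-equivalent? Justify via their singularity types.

The Hessian of f at 0 has rank 1. Corank 1: A-series; mu = 3 gives A_3. The Hessian of g at 0 has rank 1. Corank 1: A-series; mu = 3 gives A_3. Both have type A_3, hence right-equivalent.

Yes.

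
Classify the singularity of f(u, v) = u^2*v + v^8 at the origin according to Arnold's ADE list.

The Hessian of f at 0 has rank 0. Corank 2; j^3 = u^2*v has shape L^2 M (L != M), so D-series; mu = 9 gives D_9.

D_{9}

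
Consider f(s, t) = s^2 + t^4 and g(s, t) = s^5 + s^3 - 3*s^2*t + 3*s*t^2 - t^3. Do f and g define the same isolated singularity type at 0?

The Hessian of f at 0 is [[2, 0], [0, 0]] with rank 1, so corank 1. A Groebner basis of the Jacobian ideal J(f) in C{s,t} is {t^3, s}; counting standard monomials gives mu = 3. Corank 1: A-series; mu = 3 gives A_3. The Hessian of g at 0 is [[0, 0], [0, 0]] with rank 0, so corank 2. A Groebner basis of the Jacobian ideal J(g) in C{s,t} is {t^5, s*t^3 - 3*t^4/4, s^2 - 2*s*t + t^2}; counting standard monomials gives mu = 8. Corank 2; j^3 = (s - t)^3 is a perfect cube, so E-series; the 5-jet and mu = 8 give E_8. f is A_3 but g is E_8, hence not right-equivalent.

No.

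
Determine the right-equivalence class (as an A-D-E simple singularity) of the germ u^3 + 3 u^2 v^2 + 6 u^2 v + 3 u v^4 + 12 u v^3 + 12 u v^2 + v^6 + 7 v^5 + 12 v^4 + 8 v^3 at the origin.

E8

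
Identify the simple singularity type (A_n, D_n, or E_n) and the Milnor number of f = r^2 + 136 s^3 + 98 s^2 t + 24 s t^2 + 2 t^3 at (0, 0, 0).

The Hessian of f at 0 has rank 1. Corank 2; j^3 = 2*(4*s + t)*(17*s^2 + 8*s*t + t^2) splits into three distinct lines over C (the quadratic factor has nonzero discriminant), so D_4.

Type D_4, Milnor number mu = 4.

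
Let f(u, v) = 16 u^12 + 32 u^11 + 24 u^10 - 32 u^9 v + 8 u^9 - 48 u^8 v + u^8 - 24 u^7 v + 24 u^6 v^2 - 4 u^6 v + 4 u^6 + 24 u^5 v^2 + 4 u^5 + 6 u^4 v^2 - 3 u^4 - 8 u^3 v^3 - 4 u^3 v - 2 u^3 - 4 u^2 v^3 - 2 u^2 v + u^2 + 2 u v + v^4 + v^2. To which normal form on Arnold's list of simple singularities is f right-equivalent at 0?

The Hessian of f at 0 is [[2, 2], [2, 2]] with rank 1, so corank 1. A Groebner basis of the Jacobian ideal J(f) in C{u,v} is {u^2 - u - v, u*v + u + v, -u + v^2 - v}; counting standard monomials gives mu = 3. Corank 1: A-series; mu = 3 gives A_3.

A_{3}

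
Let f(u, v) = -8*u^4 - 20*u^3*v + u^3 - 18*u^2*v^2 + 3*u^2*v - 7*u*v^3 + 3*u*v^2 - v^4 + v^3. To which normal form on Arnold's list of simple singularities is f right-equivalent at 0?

The Hessian of f at 0 is [[0, 0], [0, 0]] with rank 0, so corank 2. A Groebner basis of the Jacobian ideal J(f) in C{u,v} is {3*u^2/4 + 3*u*v/2 + v^4 + v^3/4 + 3*v^2/4, u^3 - 9*u^2/4 - 9*u*v/2 + v^3/4 - 9*v^2/4, u^2*v + 7*u^2/4 + 7*u*v/2 - 5*v^3/12 + 7*v^2/4, -u^2 + u*v^2 - 2*u*v + 2*v^3/3 - v^2}; counting standard monomials gives mu = 7. Corank 2; j^3 = (u + v)^3 is a perfect cube, so E-series; the 4-jet and mu = 7 give E_7.

E_{7}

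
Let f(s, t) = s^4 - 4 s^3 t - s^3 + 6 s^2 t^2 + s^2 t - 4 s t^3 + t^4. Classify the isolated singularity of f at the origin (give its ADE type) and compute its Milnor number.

The Hessian of f at 0 has rank 0. Corank 2; j^3 = -s^2*(s - t) has shape L^2 M (L != M), so D-series; mu = 5 gives D_5.

Type D_5, Milnor number mu = 5.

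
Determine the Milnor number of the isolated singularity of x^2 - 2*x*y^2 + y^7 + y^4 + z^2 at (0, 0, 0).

6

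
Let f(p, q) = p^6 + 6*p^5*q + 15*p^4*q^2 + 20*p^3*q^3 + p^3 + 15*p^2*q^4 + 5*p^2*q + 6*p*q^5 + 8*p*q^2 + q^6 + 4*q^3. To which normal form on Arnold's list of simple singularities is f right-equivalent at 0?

The Hessian of f at 0 has rank 0. Corank 2; j^3 = (p + q)*(p + 2*q)^2 has shape L^2 M (L != M), so D-series; mu = 7 gives D_7.

D_{7}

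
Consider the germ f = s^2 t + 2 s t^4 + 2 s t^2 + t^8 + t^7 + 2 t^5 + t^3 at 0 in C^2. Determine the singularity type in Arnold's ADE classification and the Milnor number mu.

The Hessian of f at 0 is [[0, 0], [0, 0]] with rank 0, so corank 2. A Groebner basis of the Jacobian ideal J(f) in C{s,t} is {s^2*t^2 - 16*s^2*t - 2*s^2 - 32*s*t^2 - 3*s*t - 16*t^3 - t^2, 8*s^2*t + s^2 + s*t^3 + 16*s*t^2 + s*t + 8*t^3, s*t + t^4 + t^2, s^3 + 3*s^2*t + 3*s*t^2 + t^3}; counting standard monomials gives mu = 9. Corank 2; j^3 = t*(s + t)^2 has shape L^2 M (L != M), so D-series; mu = 9 gives D_9.

Type D9, Milnor number mu = 9.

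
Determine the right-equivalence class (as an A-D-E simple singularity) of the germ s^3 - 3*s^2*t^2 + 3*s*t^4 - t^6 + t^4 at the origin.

E6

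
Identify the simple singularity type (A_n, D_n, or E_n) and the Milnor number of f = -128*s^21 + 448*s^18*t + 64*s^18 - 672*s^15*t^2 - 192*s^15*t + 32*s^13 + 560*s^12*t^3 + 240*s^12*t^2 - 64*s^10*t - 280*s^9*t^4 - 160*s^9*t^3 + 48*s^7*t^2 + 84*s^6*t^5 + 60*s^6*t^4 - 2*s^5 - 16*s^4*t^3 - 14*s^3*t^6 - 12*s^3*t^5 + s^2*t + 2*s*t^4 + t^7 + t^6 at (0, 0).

Type D_7, Milnor number mu = 7.

The Hessian of f at 0 has rank 0. Corank 2; j^3 = s^2*t has shape L^2 M (L != M), so D-series; mu = 7 gives D_7.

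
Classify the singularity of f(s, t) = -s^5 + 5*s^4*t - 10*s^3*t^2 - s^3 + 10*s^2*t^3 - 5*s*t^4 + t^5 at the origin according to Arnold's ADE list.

The Hessian of f at 0 has rank 0. Corank 2; j^3 = -s^3 is a perfect cube, so E-series; the 5-jet and mu = 8 give E_8.

E_{8}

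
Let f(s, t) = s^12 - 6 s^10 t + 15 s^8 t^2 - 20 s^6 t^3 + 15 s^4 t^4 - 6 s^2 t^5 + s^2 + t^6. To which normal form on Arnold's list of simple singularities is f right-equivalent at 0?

A_5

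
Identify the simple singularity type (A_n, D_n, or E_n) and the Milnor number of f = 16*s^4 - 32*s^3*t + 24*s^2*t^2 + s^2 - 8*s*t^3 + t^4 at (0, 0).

Type A_3, Milnor number mu = 3.

The Hessian of f at 0 has rank 1. Corank 1: A-series; mu = 3 gives A_3.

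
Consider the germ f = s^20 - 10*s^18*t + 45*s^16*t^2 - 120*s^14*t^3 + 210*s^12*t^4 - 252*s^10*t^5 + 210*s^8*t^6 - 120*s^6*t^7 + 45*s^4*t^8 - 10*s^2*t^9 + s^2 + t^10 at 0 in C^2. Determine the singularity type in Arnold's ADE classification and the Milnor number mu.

The Hessian of f at 0 has rank 1. Corank 1: A-series; mu = 9 gives A_9.

Type A9, Milnor number mu = 9.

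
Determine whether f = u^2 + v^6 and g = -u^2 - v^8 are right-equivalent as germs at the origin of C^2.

No.

The Hessian of f at 0 has rank 1. Corank 1: A-series; mu = 5 gives A_5. The Hessian of g at 0 has rank 1. Corank 1: A-series; mu = 7 gives A_7. f is A_5 but g is A_7, hence not right-equivalent.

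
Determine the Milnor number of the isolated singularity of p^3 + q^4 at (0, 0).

The Hessian of f at 0 has rank 0. Corank 2; j^3 = p^3 is a perfect cube, so E-series; the 4-jet and mu = 6 give E_6.

6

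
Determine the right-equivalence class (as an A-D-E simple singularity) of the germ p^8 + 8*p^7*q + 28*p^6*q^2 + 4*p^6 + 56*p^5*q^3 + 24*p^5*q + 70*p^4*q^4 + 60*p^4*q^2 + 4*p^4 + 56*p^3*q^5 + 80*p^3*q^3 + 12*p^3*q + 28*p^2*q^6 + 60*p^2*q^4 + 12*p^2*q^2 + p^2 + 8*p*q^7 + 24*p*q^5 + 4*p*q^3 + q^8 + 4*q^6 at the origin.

A7

The Hessian of f at 0 is [[2, 0], [0, 0]] with rank 1, so corank 1. A Groebner basis of the Jacobian ideal J(f) in C{p,q} is {-3*p^2/2 + p*q/2 + q^4, p^3, p^2*q, p*q^2 + p/6 + q^3/3}; counting standard monomials gives mu = 7. Corank 1: A-series; mu = 7 gives A_7.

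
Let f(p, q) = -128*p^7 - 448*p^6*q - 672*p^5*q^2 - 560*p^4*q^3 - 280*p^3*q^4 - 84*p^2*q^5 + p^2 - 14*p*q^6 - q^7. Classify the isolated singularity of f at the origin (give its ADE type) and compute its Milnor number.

Type A_{6}, Milnor number mu = 6.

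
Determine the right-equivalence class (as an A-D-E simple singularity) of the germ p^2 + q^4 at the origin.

The Hessian of f at 0 has rank 1. Corank 1: A-series; mu = 3 gives A_3.

A3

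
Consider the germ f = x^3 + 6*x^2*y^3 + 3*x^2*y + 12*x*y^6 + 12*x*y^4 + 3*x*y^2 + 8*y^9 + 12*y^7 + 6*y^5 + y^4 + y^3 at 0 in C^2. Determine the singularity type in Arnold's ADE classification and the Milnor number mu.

Type E6, Milnor number mu = 6.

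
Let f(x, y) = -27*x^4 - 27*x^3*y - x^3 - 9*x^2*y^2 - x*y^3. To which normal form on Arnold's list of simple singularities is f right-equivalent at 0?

E_{7}

The Hessian of f at 0 has rank 0. Corank 2; j^3 = -x^3 is a perfect cube, so E-series; the 4-jet and mu = 7 give E_7.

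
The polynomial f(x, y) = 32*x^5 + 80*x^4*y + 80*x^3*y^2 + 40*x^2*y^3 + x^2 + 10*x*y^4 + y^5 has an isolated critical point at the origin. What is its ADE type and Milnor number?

Type A_{4}, Milnor number mu = 4.

The Hessian of f at 0 is [[2, 0], [0, 0]] with rank 1, so corank 1. A Groebner basis of the Jacobian ideal J(f) in C{x,y} is {y^4, x}; counting standard monomials gives mu = 4. Corank 1: A-series; mu = 4 gives A_4.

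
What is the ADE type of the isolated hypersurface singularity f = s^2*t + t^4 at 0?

The Hessian of f at 0 has rank 0. Corank 2; j^3 = s^2*t has shape L^2 M (L != M), so D-series; mu = 5 gives D_5.

D5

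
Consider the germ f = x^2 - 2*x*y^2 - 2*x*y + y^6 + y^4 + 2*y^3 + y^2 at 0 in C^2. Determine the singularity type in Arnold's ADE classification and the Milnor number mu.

Type A_{5}, Milnor number mu = 5.

The Hessian of f at 0 has rank 1. Corank 1: A-series; mu = 5 gives A_5.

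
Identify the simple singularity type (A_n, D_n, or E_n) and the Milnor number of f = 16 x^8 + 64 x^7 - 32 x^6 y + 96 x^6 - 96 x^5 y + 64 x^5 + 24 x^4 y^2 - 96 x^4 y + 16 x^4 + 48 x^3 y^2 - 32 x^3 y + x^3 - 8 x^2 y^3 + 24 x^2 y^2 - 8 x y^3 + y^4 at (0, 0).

The Hessian of f at 0 has rank 0. Corank 2; j^3 = x^3 is a perfect cube, so E-series; the 4-jet and mu = 6 give E_6.

Type E_6, Milnor number mu = 6.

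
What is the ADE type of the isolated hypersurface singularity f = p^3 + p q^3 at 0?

E_7

The Hessian of f at 0 has rank 0. Corank 2; j^3 = p^3 is a perfect cube, so E-series; the 4-jet and mu = 7 give E_7.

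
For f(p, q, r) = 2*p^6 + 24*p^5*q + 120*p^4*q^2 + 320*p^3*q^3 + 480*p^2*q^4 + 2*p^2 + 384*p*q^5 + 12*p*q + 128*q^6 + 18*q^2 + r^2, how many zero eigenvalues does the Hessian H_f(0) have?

1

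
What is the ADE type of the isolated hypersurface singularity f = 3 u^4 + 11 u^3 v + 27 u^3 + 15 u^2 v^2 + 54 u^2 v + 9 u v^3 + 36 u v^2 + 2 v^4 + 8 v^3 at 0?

The Hessian of f at 0 has rank 0. Corank 2; j^3 = (3*u + 2*v)^3 is a perfect cube, so E-series; the 4-jet and mu = 7 give E_7.

E7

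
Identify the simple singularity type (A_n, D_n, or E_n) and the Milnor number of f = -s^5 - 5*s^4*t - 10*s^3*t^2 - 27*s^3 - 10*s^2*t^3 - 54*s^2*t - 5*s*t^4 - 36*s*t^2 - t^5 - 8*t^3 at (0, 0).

Type E_8, Milnor number mu = 8.

The Hessian of f at 0 has rank 0. Corank 2; j^3 = -(3*s + 2*t)^3 is a perfect cube, so E-series; the 5-jet and mu = 8 give E_8.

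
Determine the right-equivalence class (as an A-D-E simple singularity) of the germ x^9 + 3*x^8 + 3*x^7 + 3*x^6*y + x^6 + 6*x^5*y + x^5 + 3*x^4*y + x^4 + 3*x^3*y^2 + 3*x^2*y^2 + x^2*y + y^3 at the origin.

D_{4}

The Hessian of f at 0 is [[0, 0], [0, 0]] with rank 0, so corank 2. A Groebner basis of the Jacobian ideal J(f) in C{x,y} is {y^3, x^2 + 3*y^2, x*y}; counting standard monomials gives mu = 4. Corank 2; j^3 = y*(x^2 + y^2) splits into three distinct lines over C (the quadratic factor has nonzero discriminant), so D_4.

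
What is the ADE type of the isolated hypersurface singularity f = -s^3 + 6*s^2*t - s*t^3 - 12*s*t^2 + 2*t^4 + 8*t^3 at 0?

E7

The Hessian of f at 0 is [[0, 0], [0, 0]] with rank 0, so corank 2. A Groebner basis of the Jacobian ideal J(f) in C{s,t} is {s^3 - 6*s^2*t - 48*s^2 + 192*s*t - 192*t^2, 6*s^2 + s*t^2 - 24*s*t + 24*t^2, 3*s^2 - 12*s*t + t^3 + 12*t^2}; counting standard monomials gives mu = 7. Corank 2; j^3 = -(s - 2*t)^3 is a perfect cube, so E-series; the 4-jet and mu = 7 give E_7.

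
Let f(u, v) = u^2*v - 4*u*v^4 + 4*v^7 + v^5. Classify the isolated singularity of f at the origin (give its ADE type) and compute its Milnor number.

Type D_{6}, Milnor number mu = 6.

The Hessian of f at 0 has rank 0. Corank 2; j^3 = u^2*v has shape L^2 M (L != M), so D-series; mu = 6 gives D_6.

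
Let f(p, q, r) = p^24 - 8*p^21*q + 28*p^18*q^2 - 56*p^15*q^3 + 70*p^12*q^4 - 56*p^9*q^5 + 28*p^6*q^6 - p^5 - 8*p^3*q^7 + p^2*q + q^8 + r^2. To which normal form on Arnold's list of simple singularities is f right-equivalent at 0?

D9

The Hessian of f at 0 has rank 1. Corank 2; j^3 = p^2*q has shape L^2 M (L != M), so D-series; mu = 9 gives D_9.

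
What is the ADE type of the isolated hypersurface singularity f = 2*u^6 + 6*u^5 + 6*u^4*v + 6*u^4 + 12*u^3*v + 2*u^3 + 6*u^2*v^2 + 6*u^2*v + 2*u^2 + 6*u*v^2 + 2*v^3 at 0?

The Hessian of f at 0 has rank 1. Corank 1: A-series; mu = 2 gives A_2.

A_2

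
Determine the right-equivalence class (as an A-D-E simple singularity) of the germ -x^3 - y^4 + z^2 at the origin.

E_{6}

The Hessian of f at 0 has rank 1. Corank 2; j^3 = -x^3 is a perfect cube, so E-series; the 4-jet and mu = 6 give E_6.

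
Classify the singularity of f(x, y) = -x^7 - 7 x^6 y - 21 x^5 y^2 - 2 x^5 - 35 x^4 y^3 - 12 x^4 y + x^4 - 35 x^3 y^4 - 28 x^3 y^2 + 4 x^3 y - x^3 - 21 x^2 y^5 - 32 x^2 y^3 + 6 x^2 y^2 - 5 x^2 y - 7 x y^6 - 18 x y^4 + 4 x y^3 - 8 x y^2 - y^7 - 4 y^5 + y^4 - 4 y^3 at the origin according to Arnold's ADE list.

D5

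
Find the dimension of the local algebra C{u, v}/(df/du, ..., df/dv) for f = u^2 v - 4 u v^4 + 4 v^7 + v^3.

4

The Hessian of f at 0 has rank 0. Corank 2; j^3 = v*(u^2 + v^2) splits into three distinct lines over C (the quadratic factor has nonzero discriminant), so D_4.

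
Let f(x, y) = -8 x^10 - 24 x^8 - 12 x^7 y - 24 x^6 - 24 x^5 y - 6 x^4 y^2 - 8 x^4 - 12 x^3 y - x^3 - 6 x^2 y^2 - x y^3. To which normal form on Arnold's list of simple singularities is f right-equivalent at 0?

The Hessian of f at 0 is [[0, 0], [0, 0]] with rank 0, so corank 2. A Groebner basis of the Jacobian ideal J(f) in C{x,y} is {3*x^2/4 + y^4 + y^3/4, x^3, x^2*y - x^2/4 - y^3/12, x^2 + x*y^2 + y^3/3}; counting standard monomials gives mu = 7. Corank 2; j^3 = -x^3 is a perfect cube, so E-series; the 4-jet and mu = 7 give E_7.

E7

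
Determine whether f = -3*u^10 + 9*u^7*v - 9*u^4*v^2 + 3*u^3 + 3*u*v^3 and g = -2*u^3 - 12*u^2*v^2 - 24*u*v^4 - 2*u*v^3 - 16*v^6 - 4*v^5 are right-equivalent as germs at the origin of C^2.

Yes.

The Hessian of f at 0 has rank 0. Corank 2; j^3 = 3*u^3 is a perfect cube, so E-series; the 4-jet and mu = 7 give E_7. The Hessian of g at 0 has rank 0. Corank 2; j^3 = -2*u^3 is a perfect cube, so E-series; the 4-jet and mu = 7 give E_7. Both have type E_7, hence right-equivalent.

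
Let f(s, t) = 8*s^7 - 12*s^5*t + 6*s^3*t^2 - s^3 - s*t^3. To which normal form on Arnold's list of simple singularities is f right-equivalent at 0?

E_7

The Hessian of f at 0 is [[0, 0], [0, 0]] with rank 0, so corank 2. A Groebner basis of the Jacobian ideal J(f) in C{s,t} is {s^3, s*t^2, 3*s^2 + t^3}; counting standard monomials gives mu = 7. Corank 2; j^3 = -s^3 is a perfect cube, so E-series; the 4-jet and mu = 7 give E_7.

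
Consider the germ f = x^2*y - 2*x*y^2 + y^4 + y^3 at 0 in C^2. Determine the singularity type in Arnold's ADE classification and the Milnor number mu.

Type D_5, Milnor number mu = 5.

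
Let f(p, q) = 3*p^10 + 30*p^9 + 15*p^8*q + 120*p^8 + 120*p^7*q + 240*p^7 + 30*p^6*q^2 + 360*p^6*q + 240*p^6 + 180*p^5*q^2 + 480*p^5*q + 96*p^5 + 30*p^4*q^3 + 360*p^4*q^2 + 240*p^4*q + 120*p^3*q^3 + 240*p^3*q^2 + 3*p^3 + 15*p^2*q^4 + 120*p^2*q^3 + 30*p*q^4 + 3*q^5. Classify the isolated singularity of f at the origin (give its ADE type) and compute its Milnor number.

Type E_8, Milnor number mu = 8.

The Hessian of f at 0 is [[0, 0], [0, 0]] with rank 0, so corank 2. A Groebner basis of the Jacobian ideal J(f) in C{p,q} is {q^5, p*q^3 + q^4/8, p^2}; counting standard monomials gives mu = 8. Corank 2; j^3 = 3*p^3 is a perfect cube, so E-series; the 5-jet and mu = 8 give E_8.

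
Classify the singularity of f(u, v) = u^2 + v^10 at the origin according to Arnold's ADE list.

A_{9}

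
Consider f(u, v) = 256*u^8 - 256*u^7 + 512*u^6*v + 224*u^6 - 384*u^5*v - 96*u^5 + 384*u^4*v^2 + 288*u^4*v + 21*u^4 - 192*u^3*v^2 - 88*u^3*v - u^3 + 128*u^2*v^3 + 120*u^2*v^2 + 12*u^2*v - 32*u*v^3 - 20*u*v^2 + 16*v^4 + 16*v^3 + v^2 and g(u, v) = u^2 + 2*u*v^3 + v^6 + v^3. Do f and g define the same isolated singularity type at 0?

Yes.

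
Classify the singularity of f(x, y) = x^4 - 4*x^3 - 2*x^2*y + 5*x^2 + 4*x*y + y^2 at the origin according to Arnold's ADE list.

The Hessian of f at 0 has rank 2. Corank 0: nondegenerate Morse point, so A_1.

A1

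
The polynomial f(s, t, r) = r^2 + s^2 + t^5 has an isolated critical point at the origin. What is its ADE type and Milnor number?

Type A_{4}, Milnor number mu = 4.

The Hessian of f at 0 is [[2, 0, 0], [0, 0, 0], [0, 0, 2]] with rank 2, so corank 1. A Groebner basis of the Jacobian ideal J(f) in C{s,t,r} is {t^4, s, r}; counting standard monomials gives mu = 4. Corank 1: A-series; mu = 4 gives A_4.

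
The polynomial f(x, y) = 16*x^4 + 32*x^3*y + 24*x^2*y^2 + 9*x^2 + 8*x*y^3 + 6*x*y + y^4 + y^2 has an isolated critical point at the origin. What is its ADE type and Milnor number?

The Hessian of f at 0 is [[18, 6], [6, 2]] with rank 1, so corank 1. A Groebner basis of the Jacobian ideal J(f) in C{x,y} is {y^3, x + y/3}; counting standard monomials gives mu = 3. Corank 1: A-series; mu = 3 gives A_3.

Type A_3, Milnor number mu = 3.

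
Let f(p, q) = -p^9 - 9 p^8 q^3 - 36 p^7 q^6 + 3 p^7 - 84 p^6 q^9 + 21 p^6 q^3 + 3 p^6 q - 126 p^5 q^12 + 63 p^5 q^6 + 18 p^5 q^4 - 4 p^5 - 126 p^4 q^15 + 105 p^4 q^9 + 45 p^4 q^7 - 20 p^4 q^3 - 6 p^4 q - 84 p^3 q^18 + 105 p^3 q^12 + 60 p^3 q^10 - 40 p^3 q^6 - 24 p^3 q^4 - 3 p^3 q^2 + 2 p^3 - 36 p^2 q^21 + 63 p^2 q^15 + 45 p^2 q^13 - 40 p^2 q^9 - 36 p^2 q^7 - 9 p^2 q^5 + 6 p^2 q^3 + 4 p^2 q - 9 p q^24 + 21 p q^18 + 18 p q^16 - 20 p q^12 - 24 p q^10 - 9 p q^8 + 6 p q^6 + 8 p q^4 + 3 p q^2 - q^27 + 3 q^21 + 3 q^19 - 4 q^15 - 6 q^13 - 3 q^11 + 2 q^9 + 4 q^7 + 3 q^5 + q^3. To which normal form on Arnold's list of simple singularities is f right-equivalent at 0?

D_4

The Hessian of f at 0 is [[0, 0], [0, 0]] with rank 0, so corank 2. A Groebner basis of the Jacobian ideal J(f) in C{p,q} is {q^3, p^2 - 3*q^2/2, p*q + 3*q^2/2}; counting standard monomials gives mu = 4. Corank 2; j^3 = (p + q)*(2*p^2 + 2*p*q + q^2) splits into three distinct lines over C (the quadratic factor has nonzero discriminant), so D_4.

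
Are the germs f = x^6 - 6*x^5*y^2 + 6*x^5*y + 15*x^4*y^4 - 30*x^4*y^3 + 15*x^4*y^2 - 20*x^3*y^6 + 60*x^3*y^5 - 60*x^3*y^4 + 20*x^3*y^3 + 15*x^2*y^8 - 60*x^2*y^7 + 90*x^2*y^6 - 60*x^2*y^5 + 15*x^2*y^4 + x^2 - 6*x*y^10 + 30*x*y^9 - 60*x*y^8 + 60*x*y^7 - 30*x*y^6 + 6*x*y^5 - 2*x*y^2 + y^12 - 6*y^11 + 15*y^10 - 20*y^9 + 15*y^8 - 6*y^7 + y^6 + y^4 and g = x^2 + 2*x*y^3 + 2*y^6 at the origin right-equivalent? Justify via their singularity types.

The Hessian of f at 0 is [[2, 0], [0, 0]] with rank 1, so corank 1. A Groebner basis of the Jacobian ideal J(f) in C{x,y} is {x^3, x^2*y, -x + y^2}; counting standard monomials gives mu = 5. Corank 1: A-series; mu = 5 gives A_5. The Hessian of g at 0 is [[2, 0], [0, 0]] with rank 1, so corank 1. A Groebner basis of the Jacobian ideal J(g) in C{x,y} is {x*y^2, x + y^3, x^2}; counting standard monomials gives mu = 5. Corank 1: A-series; mu = 5 gives A_5. Both have type A_5, hence right-equivalent.

Yes.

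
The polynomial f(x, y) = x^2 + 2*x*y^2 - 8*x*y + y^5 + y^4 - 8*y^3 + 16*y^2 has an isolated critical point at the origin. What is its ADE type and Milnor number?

Type A_{4}, Milnor number mu = 4.

The Hessian of f at 0 has rank 1. Corank 1: A-series; mu = 4 gives A_4.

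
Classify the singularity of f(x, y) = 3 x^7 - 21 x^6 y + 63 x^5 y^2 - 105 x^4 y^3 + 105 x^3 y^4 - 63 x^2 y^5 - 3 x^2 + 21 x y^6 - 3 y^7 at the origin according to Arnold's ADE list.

The Hessian of f at 0 has rank 1. Corank 1: A-series; mu = 6 gives A_6.

A6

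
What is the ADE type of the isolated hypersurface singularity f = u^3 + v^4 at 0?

E_6

The Hessian of f at 0 is [[0, 0], [0, 0]] with rank 0, so corank 2. A Groebner basis of the Jacobian ideal J(f) in C{u,v} is {v^3, u^2}; counting standard monomials gives mu = 6. Corank 2; j^3 = u^3 is a perfect cube, so E-series; the 4-jet and mu = 6 give E_6.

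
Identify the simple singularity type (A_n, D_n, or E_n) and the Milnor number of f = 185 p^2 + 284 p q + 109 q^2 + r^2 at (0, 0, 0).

Type A_1, Milnor number mu = 1.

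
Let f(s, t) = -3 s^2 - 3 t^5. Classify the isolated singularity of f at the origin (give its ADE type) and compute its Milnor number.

The Hessian of f at 0 has rank 1. Corank 1: A-series; mu = 4 gives A_4.

Type A_4, Milnor number mu = 4.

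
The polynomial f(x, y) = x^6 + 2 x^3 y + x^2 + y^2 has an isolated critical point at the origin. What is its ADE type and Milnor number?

The Hessian of f at 0 has rank 2. Corank 0: nondegenerate Morse point, so A_1.

Type A1, Milnor number mu = 1.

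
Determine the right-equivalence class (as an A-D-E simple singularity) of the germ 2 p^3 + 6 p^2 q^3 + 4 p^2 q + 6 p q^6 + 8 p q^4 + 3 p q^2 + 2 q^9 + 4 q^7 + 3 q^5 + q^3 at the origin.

D_{4}

The Hessian of f at 0 is [[0, 0], [0, 0]] with rank 0, so corank 2. A Groebner basis of the Jacobian ideal J(f) in C{p,q} is {q^3, p^2 - 3*q^2/2, p*q + 3*q^2/2}; counting standard monomials gives mu = 4. Corank 2; j^3 = (p + q)*(2*p^2 + 2*p*q + q^2) splits into three distinct lines over C (the quadratic factor has nonzero discriminant), so D_4.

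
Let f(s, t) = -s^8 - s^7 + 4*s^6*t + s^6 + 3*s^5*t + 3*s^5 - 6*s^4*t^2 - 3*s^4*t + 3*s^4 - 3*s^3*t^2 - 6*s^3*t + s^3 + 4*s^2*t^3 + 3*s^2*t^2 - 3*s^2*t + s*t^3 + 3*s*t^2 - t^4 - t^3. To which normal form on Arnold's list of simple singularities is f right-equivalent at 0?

E_{7}

The Hessian of f at 0 has rank 0. Corank 2; j^3 = (s - t)^3 is a perfect cube, so E-series; the 4-jet and mu = 7 give E_7.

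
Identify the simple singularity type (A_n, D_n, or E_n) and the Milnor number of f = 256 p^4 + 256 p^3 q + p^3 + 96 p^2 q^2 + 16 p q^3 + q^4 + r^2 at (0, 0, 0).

Type E_{6}, Milnor number mu = 6.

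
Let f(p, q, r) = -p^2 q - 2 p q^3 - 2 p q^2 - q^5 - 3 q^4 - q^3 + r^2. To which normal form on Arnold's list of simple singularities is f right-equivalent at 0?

The Hessian of f at 0 has rank 1. Corank 2; j^3 = -q*(p + q)^2 has shape L^2 M (L != M), so D-series; mu = 5 gives D_5.

D_5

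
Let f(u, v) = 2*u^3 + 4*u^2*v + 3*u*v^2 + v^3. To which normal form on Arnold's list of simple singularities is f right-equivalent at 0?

D_{4}

The Hessian of f at 0 has rank 0. Corank 2; j^3 = (u + v)*(2*u^2 + 2*u*v + v^2) splits into three distinct lines over C (the quadratic factor has nonzero discriminant), so D_4.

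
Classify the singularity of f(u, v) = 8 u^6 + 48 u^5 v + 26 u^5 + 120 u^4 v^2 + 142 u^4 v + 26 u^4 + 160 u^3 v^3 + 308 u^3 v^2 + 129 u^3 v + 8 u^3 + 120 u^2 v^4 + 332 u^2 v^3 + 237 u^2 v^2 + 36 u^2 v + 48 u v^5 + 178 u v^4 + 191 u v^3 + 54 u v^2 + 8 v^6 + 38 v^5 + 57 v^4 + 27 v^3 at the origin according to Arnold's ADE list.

E_7

The Hessian of f at 0 has rank 0. Corank 2; j^3 = (2*u + 3*v)^3 is a perfect cube, so E-series; the 4-jet and mu = 7 give E_7.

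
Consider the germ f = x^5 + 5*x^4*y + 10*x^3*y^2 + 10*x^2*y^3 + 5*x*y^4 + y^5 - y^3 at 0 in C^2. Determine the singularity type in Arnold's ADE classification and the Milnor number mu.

Type E8, Milnor number mu = 8.

The Hessian of f at 0 has rank 0. Corank 2; j^3 = -y^3 is a perfect cube, so E-series; the 5-jet and mu = 8 give E_8.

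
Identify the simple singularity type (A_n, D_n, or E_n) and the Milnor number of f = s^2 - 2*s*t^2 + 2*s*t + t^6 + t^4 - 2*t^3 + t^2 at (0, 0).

The Hessian of f at 0 is [[2, 2], [2, 2]] with rank 1, so corank 1. A Groebner basis of the Jacobian ideal J(f) in C{s,t} is {s^3 - 3*s^2 - 5*s*t - 2*s - 2*t, s^2*t + 2*s^2 + 3*s*t + s + t, -s + t^2 - t}; counting standard monomials gives mu = 5. Corank 1: A-series; mu = 5 gives A_5.

Type A5, Milnor number mu = 5.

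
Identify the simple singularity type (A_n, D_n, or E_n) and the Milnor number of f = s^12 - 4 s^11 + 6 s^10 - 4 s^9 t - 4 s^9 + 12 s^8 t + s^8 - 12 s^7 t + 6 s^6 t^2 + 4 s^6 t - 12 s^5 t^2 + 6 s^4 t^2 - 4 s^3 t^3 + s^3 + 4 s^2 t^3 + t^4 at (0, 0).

Type E6, Milnor number mu = 6.

The Hessian of f at 0 is [[0, 0], [0, 0]] with rank 0, so corank 2. A Groebner basis of the Jacobian ideal J(f) in C{s,t} is {t^3, s^2}; counting standard monomials gives mu = 6. Corank 2; j^3 = s^3 is a perfect cube, so E-series; the 4-jet and mu = 6 give E_6.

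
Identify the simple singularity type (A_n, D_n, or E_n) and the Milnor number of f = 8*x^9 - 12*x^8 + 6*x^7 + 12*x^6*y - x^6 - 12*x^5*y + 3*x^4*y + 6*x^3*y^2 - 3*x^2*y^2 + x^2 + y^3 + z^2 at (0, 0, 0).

Type A_2, Milnor number mu = 2.

The Hessian of f at 0 has rank 2. Corank 1: A-series; mu = 2 gives A_2.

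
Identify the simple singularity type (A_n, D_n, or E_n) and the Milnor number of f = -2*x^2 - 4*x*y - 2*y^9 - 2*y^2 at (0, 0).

The Hessian of f at 0 has rank 1. Corank 1: A-series; mu = 8 gives A_8.

Type A_8, Milnor number mu = 8.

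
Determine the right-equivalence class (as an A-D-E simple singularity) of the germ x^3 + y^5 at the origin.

The Hessian of f at 0 is [[0, 0], [0, 0]] with rank 0, so corank 2. A Groebner basis of the Jacobian ideal J(f) in C{x,y} is {y^4, x^2}; counting standard monomials gives mu = 8. Corank 2; j^3 = x^3 is a perfect cube, so E-series; the 5-jet and mu = 8 give E_8.

E_8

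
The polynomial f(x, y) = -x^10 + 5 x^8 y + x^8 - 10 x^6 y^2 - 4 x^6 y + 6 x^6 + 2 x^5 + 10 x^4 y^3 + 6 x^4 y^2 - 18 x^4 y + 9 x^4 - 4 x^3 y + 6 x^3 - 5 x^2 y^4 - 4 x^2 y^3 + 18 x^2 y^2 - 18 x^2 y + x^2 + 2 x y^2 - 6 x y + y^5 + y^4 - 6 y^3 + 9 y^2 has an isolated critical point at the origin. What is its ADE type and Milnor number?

Type A4, Milnor number mu = 4.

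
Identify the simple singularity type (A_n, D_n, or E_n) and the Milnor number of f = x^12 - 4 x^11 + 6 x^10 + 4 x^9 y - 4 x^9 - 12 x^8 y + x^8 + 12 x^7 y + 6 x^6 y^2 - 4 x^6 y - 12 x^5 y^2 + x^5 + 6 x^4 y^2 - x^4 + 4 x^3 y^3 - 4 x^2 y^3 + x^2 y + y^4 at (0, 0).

Type D_5, Milnor number mu = 5.

The Hessian of f at 0 is [[0, 0], [0, 0]] with rank 0, so corank 2. A Groebner basis of the Jacobian ideal J(f) in C{x,y} is {x^3, x^2/4 + y^3, x*y}; counting standard monomials gives mu = 5. Corank 2; j^3 = x^2*y has shape L^2 M (L != M), so D-series; mu = 5 gives D_5.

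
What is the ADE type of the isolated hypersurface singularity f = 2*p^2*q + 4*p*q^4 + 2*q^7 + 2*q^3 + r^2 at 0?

The Hessian of f at 0 has rank 1. Corank 2; j^3 = 2*q*(p^2 + q^2) splits into three distinct lines over C (the quadratic factor has nonzero discriminant), so D_4.

D4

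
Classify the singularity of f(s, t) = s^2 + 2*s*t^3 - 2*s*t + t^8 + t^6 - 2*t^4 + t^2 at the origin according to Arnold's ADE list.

A_{7}

The Hessian of f at 0 is [[2, -2], [-2, 2]] with rank 1, so corank 1. A Groebner basis of the Jacobian ideal J(f) in C{s,t} is {s^3 - 3*s*t^2 - 2*s + 2*t, s^2*t - 2*s*t^2 - s + t, s + t^3 - t}; counting standard monomials gives mu = 7. Corank 1: A-series; mu = 7 gives A_7.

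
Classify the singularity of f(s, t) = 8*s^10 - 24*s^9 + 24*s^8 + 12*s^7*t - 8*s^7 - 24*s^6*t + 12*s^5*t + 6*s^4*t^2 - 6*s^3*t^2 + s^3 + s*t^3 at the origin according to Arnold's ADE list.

The Hessian of f at 0 has rank 0. Corank 2; j^3 = s^3 is a perfect cube, so E-series; the 4-jet and mu = 7 give E_7.

E_7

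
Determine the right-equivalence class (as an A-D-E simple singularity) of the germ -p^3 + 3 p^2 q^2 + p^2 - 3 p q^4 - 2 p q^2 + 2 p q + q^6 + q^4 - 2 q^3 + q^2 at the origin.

A2

The Hessian of f at 0 is [[2, 2], [2, 2]] with rank 1, so corank 1. A Groebner basis of the Jacobian ideal J(f) in C{p,q} is {q^2, p + q}; counting standard monomials gives mu = 2. Corank 1: A-series; mu = 2 gives A_2.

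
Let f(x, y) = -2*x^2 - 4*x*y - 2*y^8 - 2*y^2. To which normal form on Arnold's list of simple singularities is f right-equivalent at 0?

The Hessian of f at 0 has rank 1. Corank 1: A-series; mu = 7 gives A_7.

A7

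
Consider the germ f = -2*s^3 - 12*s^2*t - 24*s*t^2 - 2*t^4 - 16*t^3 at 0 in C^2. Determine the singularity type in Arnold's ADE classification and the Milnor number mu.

The Hessian of f at 0 has rank 0. Corank 2; j^3 = -2*(s + 2*t)^3 is a perfect cube, so E-series; the 4-jet and mu = 6 give E_6.

Type E_{6}, Milnor number mu = 6.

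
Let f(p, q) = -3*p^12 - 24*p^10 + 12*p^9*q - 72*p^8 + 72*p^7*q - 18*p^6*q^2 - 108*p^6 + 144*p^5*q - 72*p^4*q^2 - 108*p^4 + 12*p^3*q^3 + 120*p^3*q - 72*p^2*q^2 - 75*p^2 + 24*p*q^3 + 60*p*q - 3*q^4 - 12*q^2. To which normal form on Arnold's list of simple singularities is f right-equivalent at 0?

The Hessian of f at 0 is [[-150, 60], [60, -24]] with rank 1, so corank 1. A Groebner basis of the Jacobian ideal J(f) in C{p,q} is {q^3, p - 2*q/5}; counting standard monomials gives mu = 3. Corank 1: A-series; mu = 3 gives A_3.

A3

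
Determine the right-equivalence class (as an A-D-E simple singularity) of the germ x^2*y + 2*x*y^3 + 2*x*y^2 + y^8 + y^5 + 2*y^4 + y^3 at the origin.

D_{9}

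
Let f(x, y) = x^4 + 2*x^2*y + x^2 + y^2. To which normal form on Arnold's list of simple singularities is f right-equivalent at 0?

The Hessian of f at 0 has rank 2. Corank 0: nondegenerate Morse point, so A_1.

A_1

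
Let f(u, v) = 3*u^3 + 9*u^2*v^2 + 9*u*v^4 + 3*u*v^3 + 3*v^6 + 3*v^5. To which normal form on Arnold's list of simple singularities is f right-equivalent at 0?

The Hessian of f at 0 has rank 0. Corank 2; j^3 = 3*u^3 is a perfect cube, so E-series; the 4-jet and mu = 7 give E_7.

E_7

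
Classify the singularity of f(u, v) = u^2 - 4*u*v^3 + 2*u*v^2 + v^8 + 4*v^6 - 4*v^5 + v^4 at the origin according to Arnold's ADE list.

A_7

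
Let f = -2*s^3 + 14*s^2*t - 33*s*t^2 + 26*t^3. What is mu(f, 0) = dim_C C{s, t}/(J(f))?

The Hessian of f at 0 has rank 0. Corank 2; j^3 = -(s - 2*t)*(2*s^2 - 10*s*t + 13*t^2) splits into three distinct lines over C (the quadratic factor has nonzero discriminant), so D_4.

4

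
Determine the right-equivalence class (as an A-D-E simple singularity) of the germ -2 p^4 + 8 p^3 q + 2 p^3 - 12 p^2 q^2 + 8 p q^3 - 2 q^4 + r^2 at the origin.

E_{6}

The Hessian of f at 0 is [[0, 0, 0], [0, 0, 0], [0, 0, 2]] with rank 1, so corank 2. A Groebner basis of the Jacobian ideal J(f) in C{p,q,r} is {q^4, p*q^2 - q^3/3, p^2, r}; counting standard monomials gives mu = 6. Corank 2; j^3 = 2*p^3 is a perfect cube, so E-series; the 4-jet and mu = 6 give E_6.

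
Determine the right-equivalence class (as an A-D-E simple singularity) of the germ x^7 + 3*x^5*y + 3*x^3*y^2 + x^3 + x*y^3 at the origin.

The Hessian of f at 0 has rank 0. Corank 2; j^3 = x^3 is a perfect cube, so E-series; the 4-jet and mu = 7 give E_7.

E_{7}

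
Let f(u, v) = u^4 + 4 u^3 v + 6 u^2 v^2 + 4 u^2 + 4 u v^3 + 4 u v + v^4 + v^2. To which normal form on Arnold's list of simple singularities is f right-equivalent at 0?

A_{3}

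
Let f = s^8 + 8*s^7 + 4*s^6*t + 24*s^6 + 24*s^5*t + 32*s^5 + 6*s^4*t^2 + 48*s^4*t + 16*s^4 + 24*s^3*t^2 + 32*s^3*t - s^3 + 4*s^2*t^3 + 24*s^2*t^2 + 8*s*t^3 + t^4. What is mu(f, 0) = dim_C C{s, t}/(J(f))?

6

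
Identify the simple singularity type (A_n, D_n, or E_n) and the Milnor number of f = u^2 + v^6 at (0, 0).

The Hessian of f at 0 has rank 1. Corank 1: A-series; mu = 5 gives A_5.

Type A_{5}, Milnor number mu = 5.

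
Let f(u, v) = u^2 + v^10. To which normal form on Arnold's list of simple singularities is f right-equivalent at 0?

The Hessian of f at 0 has rank 1. Corank 1: A-series; mu = 9 gives A_9.

A_9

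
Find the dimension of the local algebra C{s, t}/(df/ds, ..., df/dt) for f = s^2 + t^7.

6

The Hessian of f at 0 has rank 1. Corank 1: A-series; mu = 6 gives A_6.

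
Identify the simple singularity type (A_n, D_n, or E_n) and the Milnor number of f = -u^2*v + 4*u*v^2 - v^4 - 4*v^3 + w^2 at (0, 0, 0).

Type D5, Milnor number mu = 5.

The Hessian of f at 0 is [[0, 0, 0], [0, 0, 0], [0, 0, 2]] with rank 1, so corank 2. A Groebner basis of the Jacobian ideal J(f) in C{u,v,w} is {u^3 + 2*u^2 - 8*v^2, u^2/4 + v^3 - v^2, u*v - 2*v^2, w}; counting standard monomials gives mu = 5. Corank 2; j^3 = -v*(u - 2*v)^2 has shape L^2 M (L != M), so D-series; mu = 5 gives D_5.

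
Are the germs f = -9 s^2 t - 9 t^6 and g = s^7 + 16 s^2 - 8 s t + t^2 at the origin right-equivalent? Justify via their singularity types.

The Hessian of f at 0 has rank 0. Corank 2; j^3 = -9*s^2*t has shape L^2 M (L != M), so D-series; mu = 7 gives D_7. The Hessian of g at 0 has rank 1. Corank 1: A-series; mu = 6 gives A_6. f is D_7 but g is A_6, hence not right-equivalent.

No.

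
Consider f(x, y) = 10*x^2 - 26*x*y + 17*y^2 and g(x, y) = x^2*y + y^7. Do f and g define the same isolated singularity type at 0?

No.

The Hessian of f at 0 is [[20, -26], [-26, 34]] with rank 2, so corank 0. A Groebner basis of the Jacobian ideal J(f) in C{x,y} is {x, y}; counting standard monomials gives mu = 1. Corank 0: nondegenerate Morse point, so A_1. The Hessian of g at 0 is [[0, 0], [0, 0]] with rank 0, so corank 2. A Groebner basis of the Jacobian ideal J(g) in C{x,y} is {x^2/7 + y^6, x^3, x*y}; counting standard monomials gives mu = 8. Corank 2; j^3 = x^2*y has shape L^2 M (L != M), so D-series; mu = 8 gives D_8. f is A_1 but g is D_8, hence not right-equivalent.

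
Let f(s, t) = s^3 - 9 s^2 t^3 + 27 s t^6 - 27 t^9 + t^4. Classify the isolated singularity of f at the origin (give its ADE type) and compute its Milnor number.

Type E_6, Milnor number mu = 6.

The Hessian of f at 0 has rank 0. Corank 2; j^3 = s^3 is a perfect cube, so E-series; the 4-jet and mu = 6 give E_6.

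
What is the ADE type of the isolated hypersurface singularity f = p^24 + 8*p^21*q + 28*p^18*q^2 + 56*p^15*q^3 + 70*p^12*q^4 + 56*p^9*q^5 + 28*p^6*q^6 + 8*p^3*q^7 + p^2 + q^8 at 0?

A_7

The Hessian of f at 0 has rank 1. Corank 1: A-series; mu = 7 gives A_7.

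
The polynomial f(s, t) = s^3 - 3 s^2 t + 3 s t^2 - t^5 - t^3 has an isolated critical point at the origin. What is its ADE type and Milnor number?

Type E8, Milnor number mu = 8.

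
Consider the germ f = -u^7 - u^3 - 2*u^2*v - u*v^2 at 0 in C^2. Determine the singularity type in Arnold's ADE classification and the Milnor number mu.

Type D_{8}, Milnor number mu = 8.

The Hessian of f at 0 is [[0, 0], [0, 0]] with rank 0, so corank 2. A Groebner basis of the Jacobian ideal J(f) in C{u,v} is {u*v/7 + v^6 + v^2/7, u*v^2 + v^3, u^2 + u*v}; counting standard monomials gives mu = 8. Corank 2; j^3 = -u*(u + v)^2 has shape L^2 M (L != M), so D-series; mu = 8 gives D_8.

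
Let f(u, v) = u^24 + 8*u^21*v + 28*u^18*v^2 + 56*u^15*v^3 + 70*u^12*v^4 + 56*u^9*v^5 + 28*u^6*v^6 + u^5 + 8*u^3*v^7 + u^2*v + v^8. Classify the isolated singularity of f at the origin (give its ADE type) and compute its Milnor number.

Type D_{9}, Milnor number mu = 9.

The Hessian of f at 0 is [[0, 0], [0, 0]] with rank 0, so corank 2. A Groebner basis of the Jacobian ideal J(f) in C{u,v} is {u^2/8 + v^7, u^3, u*v}; counting standard monomials gives mu = 9. Corank 2; j^3 = u^2*v has shape L^2 M (L != M), so D-series; mu = 9 gives D_9.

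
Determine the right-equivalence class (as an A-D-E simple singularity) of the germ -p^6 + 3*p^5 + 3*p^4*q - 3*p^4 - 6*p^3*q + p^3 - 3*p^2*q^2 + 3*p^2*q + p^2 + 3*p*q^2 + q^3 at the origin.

A_2

The Hessian of f at 0 has rank 1. Corank 1: A-series; mu = 2 gives A_2.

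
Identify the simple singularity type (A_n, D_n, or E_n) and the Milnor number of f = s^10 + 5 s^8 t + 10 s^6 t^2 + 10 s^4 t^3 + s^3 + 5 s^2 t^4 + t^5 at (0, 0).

The Hessian of f at 0 is [[0, 0], [0, 0]] with rank 0, so corank 2. A Groebner basis of the Jacobian ideal J(f) in C{s,t} is {t^4, s^2}; counting standard monomials gives mu = 8. Corank 2; j^3 = s^3 is a perfect cube, so E-series; the 5-jet and mu = 8 give E_8.

Type E_{8}, Milnor number mu = 8.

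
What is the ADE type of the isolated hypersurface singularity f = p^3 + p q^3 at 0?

E7

The Hessian of f at 0 is [[0, 0], [0, 0]] with rank 0, so corank 2. A Groebner basis of the Jacobian ideal J(f) in C{p,q} is {p^3, p*q^2, 3*p^2 + q^3}; counting standard monomials gives mu = 7. Corank 2; j^3 = p^3 is a perfect cube, so E-series; the 4-jet and mu = 7 give E_7.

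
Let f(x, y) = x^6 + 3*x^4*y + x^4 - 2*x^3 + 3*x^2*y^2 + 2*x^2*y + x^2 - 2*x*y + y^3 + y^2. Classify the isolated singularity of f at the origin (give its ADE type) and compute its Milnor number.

Type A_{2}, Milnor number mu = 2.

The Hessian of f at 0 has rank 1. Corank 1: A-series; mu = 2 gives A_2.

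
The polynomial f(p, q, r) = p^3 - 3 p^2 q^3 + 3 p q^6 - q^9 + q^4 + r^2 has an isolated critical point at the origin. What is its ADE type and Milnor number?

Type E_{6}, Milnor number mu = 6.

The Hessian of f at 0 has rank 1. Corank 2; j^3 = p^3 is a perfect cube, so E-series; the 4-jet and mu = 6 give E_6.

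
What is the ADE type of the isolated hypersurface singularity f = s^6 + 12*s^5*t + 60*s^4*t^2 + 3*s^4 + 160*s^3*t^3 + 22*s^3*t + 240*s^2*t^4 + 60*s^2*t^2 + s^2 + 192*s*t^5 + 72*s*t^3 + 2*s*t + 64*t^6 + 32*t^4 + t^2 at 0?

The Hessian of f at 0 is [[2, 2], [2, 2]] with rank 1, so corank 1. A Groebner basis of the Jacobian ideal J(f) in C{s,t} is {t^3, s + t}; counting standard monomials gives mu = 3. Corank 1: A-series; mu = 3 gives A_3.

A_{3}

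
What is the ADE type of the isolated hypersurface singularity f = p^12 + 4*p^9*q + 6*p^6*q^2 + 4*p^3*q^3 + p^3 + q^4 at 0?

E6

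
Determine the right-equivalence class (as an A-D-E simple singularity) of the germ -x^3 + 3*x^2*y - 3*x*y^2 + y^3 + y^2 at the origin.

A_{2}

The Hessian of f at 0 is [[0, 0], [0, 2]] with rank 1, so corank 1. A Groebner basis of the Jacobian ideal J(f) in C{x,y} is {x^2, y}; counting standard monomials gives mu = 2. Corank 1: A-series; mu = 2 gives A_2.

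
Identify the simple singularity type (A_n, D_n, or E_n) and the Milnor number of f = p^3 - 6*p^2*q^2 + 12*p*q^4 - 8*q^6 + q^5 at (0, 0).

Type E8, Milnor number mu = 8.

The Hessian of f at 0 has rank 0. Corank 2; j^3 = p^3 is a perfect cube, so E-series; the 5-jet and mu = 8 give E_8.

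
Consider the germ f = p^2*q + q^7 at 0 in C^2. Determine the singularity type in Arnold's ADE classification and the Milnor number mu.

The Hessian of f at 0 has rank 0. Corank 2; j^3 = p^2*q has shape L^2 M (L != M), so D-series; mu = 8 gives D_8.

Type D_{8}, Milnor number mu = 8.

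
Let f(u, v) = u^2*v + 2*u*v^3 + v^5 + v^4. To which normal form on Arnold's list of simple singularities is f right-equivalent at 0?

D_{5}

The Hessian of f at 0 has rank 0. Corank 2; j^3 = u^2*v has shape L^2 M (L != M), so D-series; mu = 5 gives D_5.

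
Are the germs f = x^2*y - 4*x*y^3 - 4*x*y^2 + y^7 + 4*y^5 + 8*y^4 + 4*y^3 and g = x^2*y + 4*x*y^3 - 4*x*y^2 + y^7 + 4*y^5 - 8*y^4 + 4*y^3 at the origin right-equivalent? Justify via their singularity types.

The Hessian of f at 0 is [[0, 0], [0, 0]] with rank 0, so corank 2. A Groebner basis of the Jacobian ideal J(f) in C{x,y} is {x^2*y^2 - 2*x^2*y + 4*x^2/7 + 34*x*y^2/7 - 22*x*y/7 + 4*y^2, x^3 - 6*x^2*y + 8*x^2/7 + 68*x*y^2/7 - 44*x*y/7 + 8*y^2, -x*y/2 + y^3 + y^2}; counting standard monomials gives mu = 8. Corank 2; j^3 = y*(x - 2*y)^2 has shape L^2 M (L != M), so D-series; mu = 8 gives D_8. The Hessian of g at 0 is [[0, 0], [0, 0]] with rank 0, so corank 2. A Groebner basis of the Jacobian ideal J(g) in C{x,y} is {x^2*y^2 + 2*x^2*y + 4*x^2/7 - 34*x*y^2/7 - 22*x*y/7 + 4*y^2, x^3 - 6*x^2*y - 8*x^2/7 + 68*x*y^2/7 + 44*x*y/7 - 8*y^2, x*y/2 + y^3 - y^2}; counting standard monomials gives mu = 8. Corank 2; j^3 = y*(x - 2*y)^2 has shape L^2 M (L != M), so D-series; mu = 8 gives D_8. Both have type D_8, hence right-equivalent.

Yes.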